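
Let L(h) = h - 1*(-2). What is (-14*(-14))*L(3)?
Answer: 980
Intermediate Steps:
L(h) = 2 + h (L(h) = h + 2 = 2 + h)
(-14*(-14))*L(3) = (-14*(-14))*(2 + 3) = 196*5 = 980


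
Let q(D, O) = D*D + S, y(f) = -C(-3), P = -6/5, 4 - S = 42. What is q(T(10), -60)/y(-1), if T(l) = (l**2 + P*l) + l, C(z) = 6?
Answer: -4783/3 ≈ -1594.3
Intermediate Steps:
S = -38 (S = 4 - 1*42 = 4 - 42 = -38)
P = -6/5 (P = -6*1/5 = -6/5 ≈ -1.2000)
T(l) = l**2 - l/5 (T(l) = (l**2 - 6*l/5) + l = l**2 - l/5)
y(f) = -6 (y(f) = -1*6 = -6)
q(D, O) = -38 + D**2 (q(D, O) = D*D - 38 = D**2 - 38 = -38 + D**2)
q(T(10), -60)/y(-1) = (-38 + (10*(-1/5 + 10))**2)/(-6) = (-38 + (10*(49/5))**2)*(-1/6) = (-38 + 98**2)*(-1/6) = (-38 + 9604)*(-1/6) = 9566*(-1/6) = -4783/3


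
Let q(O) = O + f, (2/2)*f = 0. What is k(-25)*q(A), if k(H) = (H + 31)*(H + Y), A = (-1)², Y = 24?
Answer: -6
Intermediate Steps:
f = 0
A = 1
k(H) = (24 + H)*(31 + H) (k(H) = (H + 31)*(H + 24) = (31 + H)*(24 + H) = (24 + H)*(31 + H))
q(O) = O (q(O) = O + 0 = O)
k(-25)*q(A) = (744 + (-25)² + 55*(-25))*1 = (744 + 625 - 1375)*1 = -6*1 = -6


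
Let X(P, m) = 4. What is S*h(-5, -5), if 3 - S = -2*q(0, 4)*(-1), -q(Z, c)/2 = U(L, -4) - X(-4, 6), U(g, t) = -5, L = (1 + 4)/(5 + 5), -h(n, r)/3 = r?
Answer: -495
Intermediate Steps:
h(n, r) = -3*r
L = ½ (L = 5/10 = 5*(⅒) = ½ ≈ 0.50000)
q(Z, c) = 18 (q(Z, c) = -2*(-5 - 1*4) = -2*(-5 - 4) = -2*(-9) = 18)
S = -33 (S = 3 - (-2)*18*(-1) = 3 - (-2)*(-18) = 3 - 1*36 = 3 - 36 = -33)
S*h(-5, -5) = -(-99)*(-5) = -33*15 = -495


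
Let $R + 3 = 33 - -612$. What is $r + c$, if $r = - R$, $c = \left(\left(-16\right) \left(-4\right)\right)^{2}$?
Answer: $3454$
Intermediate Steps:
$c = 4096$ ($c = 64^{2} = 4096$)
$R = 642$ ($R = -3 + \left(33 - -612\right) = -3 + \left(33 + 612\right) = -3 + 645 = 642$)
$r = -642$ ($r = \left(-1\right) 642 = -642$)
$r + c = -642 + 4096 = 3454$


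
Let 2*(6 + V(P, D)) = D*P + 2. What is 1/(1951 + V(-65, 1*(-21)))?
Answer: 2/5257 ≈ 0.00038045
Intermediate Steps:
V(P, D) = -5 + D*P/2 (V(P, D) = -6 + (D*P + 2)/2 = -6 + (2 + D*P)/2 = -6 + (1 + D*P/2) = -5 + D*P/2)
1/(1951 + V(-65, 1*(-21))) = 1/(1951 + (-5 + (½)*(1*(-21))*(-65))) = 1/(1951 + (-5 + (½)*(-21)*(-65))) = 1/(1951 + (-5 + 1365/2)) = 1/(1951 + 1355/2) = 1/(5257/2) = 2/5257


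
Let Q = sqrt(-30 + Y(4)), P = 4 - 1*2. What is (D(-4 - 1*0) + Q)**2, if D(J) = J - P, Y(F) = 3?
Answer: 9 - 36*I*sqrt(3) ≈ 9.0 - 62.354*I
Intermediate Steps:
P = 2 (P = 4 - 2 = 2)
D(J) = -2 + J (D(J) = J - 1*2 = J - 2 = -2 + J)
Q = 3*I*sqrt(3) (Q = sqrt(-30 + 3) = sqrt(-27) = 3*I*sqrt(3) ≈ 5.1962*I)
(D(-4 - 1*0) + Q)**2 = ((-2 + (-4 - 1*0)) + 3*I*sqrt(3))**2 = ((-2 + (-4 + 0)) + 3*I*sqrt(3))**2 = ((-2 - 4) + 3*I*sqrt(3))**2 = (-6 + 3*I*sqrt(3))**2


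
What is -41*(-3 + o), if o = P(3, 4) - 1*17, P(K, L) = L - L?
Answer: 820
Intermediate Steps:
P(K, L) = 0
o = -17 (o = 0 - 1*17 = 0 - 17 = -17)
-41*(-3 + o) = -41*(-3 - 17) = -41*(-20) = 820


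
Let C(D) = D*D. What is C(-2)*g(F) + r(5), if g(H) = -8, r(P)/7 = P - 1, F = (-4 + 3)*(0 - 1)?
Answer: -4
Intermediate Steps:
F = 1 (F = -1*(-1) = 1)
r(P) = -7 + 7*P (r(P) = 7*(P - 1) = 7*(-1 + P) = -7 + 7*P)
C(D) = D²
C(-2)*g(F) + r(5) = (-2)²*(-8) + (-7 + 7*5) = 4*(-8) + (-7 + 35) = -32 + 28 = -4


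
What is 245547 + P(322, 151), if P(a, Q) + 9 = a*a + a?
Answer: 349544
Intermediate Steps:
P(a, Q) = -9 + a + a² (P(a, Q) = -9 + (a*a + a) = -9 + (a² + a) = -9 + (a + a²) = -9 + a + a²)
245547 + P(322, 151) = 245547 + (-9 + 322 + 322²) = 245547 + (-9 + 322 + 103684) = 245547 + 103997 = 349544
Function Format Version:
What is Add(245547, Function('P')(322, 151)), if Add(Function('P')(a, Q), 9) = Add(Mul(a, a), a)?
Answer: 349544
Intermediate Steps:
Function('P')(a, Q) = Add(-9, a, Pow(a, 2)) (Function('P')(a, Q) = Add(-9, Add(Mul(a, a), a)) = Add(-9, Add(Pow(a, 2), a)) = Add(-9, Add(a, Pow(a, 2))) = Add(-9, a, Pow(a, 2)))
Add(245547, Function('P')(322, 151)) = Add(245547, Add(-9, 322, Pow(322, 2))) = Add(245547, Add(-9, 322, 103684)) = Add(245547, 103997) = 349544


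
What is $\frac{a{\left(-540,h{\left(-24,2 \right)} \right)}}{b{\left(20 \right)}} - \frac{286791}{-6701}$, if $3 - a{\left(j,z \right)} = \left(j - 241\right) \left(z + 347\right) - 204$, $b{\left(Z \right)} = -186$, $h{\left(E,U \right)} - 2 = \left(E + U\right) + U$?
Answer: $- \frac{834929615}{623193} \approx -1339.8$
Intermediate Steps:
$h{\left(E,U \right)} = 2 + E + 2 U$ ($h{\left(E,U \right)} = 2 + \left(\left(E + U\right) + U\right) = 2 + \left(E + 2 U\right) = 2 + E + 2 U$)
$a{\left(j,z \right)} = 207 - \left(-241 + j\right) \left(347 + z\right)$ ($a{\left(j,z \right)} = 3 - \left(\left(j - 241\right) \left(z + 347\right) - 204\right) = 3 - \left(\left(-241 + j\right) \left(347 + z\right) - 204\right) = 3 - \left(-204 + \left(-241 + j\right) \left(347 + z\right)\right) = 207 - \left(-241 + j\right) \left(347 + z\right)$)
$\frac{a{\left(-540,h{\left(-24,2 \right)} \right)}}{b{\left(20 \right)}} - \frac{286791}{-6701} = \frac{83834 - -187380 + 241 \left(2 - 24 + 2 \cdot 2\right) - - 540 \left(2 - 24 + 2 \cdot 2\right)}{-186} - \frac{286791}{-6701} = \left(83834 + 187380 + 241 \left(2 - 24 + 4\right) - - 540 \left(2 - 24 + 4\right)\right) \left(- \frac{1}{186}\right) - - \frac{286791}{6701} = \left(83834 + 187380 + 241 \left(-18\right) - \left(-540\right) \left(-18\right)\right) \left(- \frac{1}{186}\right) + \frac{286791}{6701} = \left(83834 + 187380 - 4338 - 9720\right) \left(- \frac{1}{186}\right) + \frac{286791}{6701} = 257156 \left(- \frac{1}{186}\right) + \frac{286791}{6701} = - \frac{128578}{93} + \frac{286791}{6701} = - \frac{834929615}{623193}$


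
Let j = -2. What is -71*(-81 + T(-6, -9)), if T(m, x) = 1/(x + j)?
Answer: 63332/11 ≈ 5757.5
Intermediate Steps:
T(m, x) = 1/(-2 + x) (T(m, x) = 1/(x - 2) = 1/(-2 + x))
-71*(-81 + T(-6, -9)) = -71*(-81 + 1/(-2 - 9)) = -71*(-81 + 1/(-11)) = -71*(-81 - 1/11) = -71*(-892/11) = 63332/11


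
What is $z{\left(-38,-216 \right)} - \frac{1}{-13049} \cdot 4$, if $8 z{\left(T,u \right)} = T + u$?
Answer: $- \frac{1657207}{52196} \approx -31.75$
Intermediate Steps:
$z{\left(T,u \right)} = \frac{T}{8} + \frac{u}{8}$ ($z{\left(T,u \right)} = \frac{T + u}{8} = \frac{T}{8} + \frac{u}{8}$)
$z{\left(-38,-216 \right)} - \frac{1}{-13049} \cdot 4 = \left(\frac{1}{8} \left(-38\right) + \frac{1}{8} \left(-216\right)\right) - \frac{1}{-13049} \cdot 4 = \left(- \frac{19}{4} - 27\right) - \left(- \frac{1}{13049}\right) 4 = - \frac{127}{4} - - \frac{4}{13049} = - \frac{127}{4} + \frac{4}{13049} = - \frac{1657207}{52196}$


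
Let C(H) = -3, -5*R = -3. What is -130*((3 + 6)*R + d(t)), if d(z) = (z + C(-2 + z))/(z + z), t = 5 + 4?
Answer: -2236/3 ≈ -745.33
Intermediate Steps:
R = ⅗ (R = -⅕*(-3) = ⅗ ≈ 0.60000)
t = 9
d(z) = (-3 + z)/(2*z) (d(z) = (z - 3)/(z + z) = (-3 + z)/((2*z)) = (-3 + z)*(1/(2*z)) = (-3 + z)/(2*z))
-130*((3 + 6)*R + d(t)) = -130*((3 + 6)*(⅗) + (½)*(-3 + 9)/9) = -130*(9*(⅗) + (½)*(⅑)*6) = -130*(27/5 + ⅓) = -130*86/15 = -2236/3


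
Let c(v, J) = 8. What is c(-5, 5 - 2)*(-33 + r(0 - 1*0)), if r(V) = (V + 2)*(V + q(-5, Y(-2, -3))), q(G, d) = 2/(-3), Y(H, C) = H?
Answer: -824/3 ≈ -274.67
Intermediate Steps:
q(G, d) = -⅔ (q(G, d) = 2*(-⅓) = -⅔)
r(V) = (2 + V)*(-⅔ + V) (r(V) = (V + 2)*(V - ⅔) = (2 + V)*(-⅔ + V))
c(-5, 5 - 2)*(-33 + r(0 - 1*0)) = 8*(-33 + (-4/3 + (0 - 1*0)² + 4*(0 - 1*0)/3)) = 8*(-33 + (-4/3 + (0 + 0)² + 4*(0 + 0)/3)) = 8*(-33 + (-4/3 + 0² + (4/3)*0)) = 8*(-33 + (-4/3 + 0 + 0)) = 8*(-33 - 4/3) = 8*(-103/3) = -824/3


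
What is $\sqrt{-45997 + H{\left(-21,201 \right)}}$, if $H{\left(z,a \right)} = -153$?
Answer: $5 i \sqrt{1846} \approx 214.83 i$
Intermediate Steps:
$\sqrt{-45997 + H{\left(-21,201 \right)}} = \sqrt{-45997 - 153} = \sqrt{-46150} = 5 i \sqrt{1846}$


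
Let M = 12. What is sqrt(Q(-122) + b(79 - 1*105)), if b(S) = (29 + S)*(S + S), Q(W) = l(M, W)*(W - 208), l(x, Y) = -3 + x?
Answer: I*sqrt(3126) ≈ 55.911*I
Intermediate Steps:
Q(W) = -1872 + 9*W (Q(W) = (-3 + 12)*(W - 208) = 9*(-208 + W) = -1872 + 9*W)
b(S) = 2*S*(29 + S) (b(S) = (29 + S)*(2*S) = 2*S*(29 + S))
sqrt(Q(-122) + b(79 - 1*105)) = sqrt((-1872 + 9*(-122)) + 2*(79 - 1*105)*(29 + (79 - 1*105))) = sqrt((-1872 - 1098) + 2*(79 - 105)*(29 + (79 - 105))) = sqrt(-2970 + 2*(-26)*(29 - 26)) = sqrt(-2970 + 2*(-26)*3) = sqrt(-2970 - 156) = sqrt(-3126) = I*sqrt(3126)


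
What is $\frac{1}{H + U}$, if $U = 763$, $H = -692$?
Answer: $\frac{1}{71} \approx 0.014085$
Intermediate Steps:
$\frac{1}{H + U} = \frac{1}{-692 + 763} = \frac{1}{71}$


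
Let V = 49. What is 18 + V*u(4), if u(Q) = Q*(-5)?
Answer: -962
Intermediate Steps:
u(Q) = -5*Q
18 + V*u(4) = 18 + 49*(-5*4) = 18 + 49*(-20) = 18 - 980 = -962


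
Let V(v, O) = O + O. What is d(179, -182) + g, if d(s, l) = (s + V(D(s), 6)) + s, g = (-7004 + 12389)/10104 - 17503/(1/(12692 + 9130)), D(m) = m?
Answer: -1286407921533/3368 ≈ -3.8195e+8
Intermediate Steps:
g = -1286409167693/3368 (g = 5385*(1/10104) - 17503/(1/21822) = 1795/3368 - 17503/1/21822 = 1795/3368 - 17503*21822 = 1795/3368 - 381950466 = -1286409167693/3368 ≈ -3.8195e+8)
V(v, O) = 2*O
d(s, l) = 12 + 2*s (d(s, l) = (s + 2*6) + s = (s + 12) + s = (12 + s) + s = 12 + 2*s)
d(179, -182) + g = (12 + 2*179) - 1286409167693/3368 = (12 + 358) - 1286409167693/3368 = 370 - 1286409167693/3368 = -1286407921533/3368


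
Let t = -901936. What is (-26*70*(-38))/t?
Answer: -1235/16106 ≈ -0.076679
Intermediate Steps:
(-26*70*(-38))/t = (-26*70*(-38))/(-901936) = -1820*(-38)*(-1/901936) = 69160*(-1/901936) = -1235/16106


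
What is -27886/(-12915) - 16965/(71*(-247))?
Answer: 54472289/17422335 ≈ 3.1266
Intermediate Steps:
-27886/(-12915) - 16965/(71*(-247)) = -27886*(-1/12915) - 16965/(-17537) = 27886/12915 - 16965*(-1/17537) = 27886/12915 + 1305/1349 = 54472289/17422335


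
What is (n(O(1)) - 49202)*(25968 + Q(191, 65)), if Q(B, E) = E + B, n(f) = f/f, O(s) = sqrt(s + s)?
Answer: -1290247024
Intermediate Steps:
O(s) = sqrt(2)*sqrt(s) (O(s) = sqrt(2*s) = sqrt(2)*sqrt(s))
n(f) = 1
Q(B, E) = B + E
(n(O(1)) - 49202)*(25968 + Q(191, 65)) = (1 - 49202)*(25968 + (191 + 65)) = -49201*(25968 + 256) = -49201*26224 = -1290247024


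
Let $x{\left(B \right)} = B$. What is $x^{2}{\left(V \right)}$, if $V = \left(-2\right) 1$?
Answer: $4$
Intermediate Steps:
$V = -2$
$x^{2}{\left(V \right)} = \left(-2\right)^{2} = 4$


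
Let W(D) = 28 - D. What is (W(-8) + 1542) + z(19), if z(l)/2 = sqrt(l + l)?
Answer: 1578 + 2*sqrt(38) ≈ 1590.3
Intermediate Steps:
z(l) = 2*sqrt(2)*sqrt(l) (z(l) = 2*sqrt(l + l) = 2*sqrt(2*l) = 2*(sqrt(2)*sqrt(l)) = 2*sqrt(2)*sqrt(l))
(W(-8) + 1542) + z(19) = ((28 - 1*(-8)) + 1542) + 2*sqrt(2)*sqrt(19) = ((28 + 8) + 1542) + 2*sqrt(38) = (36 + 1542) + 2*sqrt(38) = 1578 + 2*sqrt(38)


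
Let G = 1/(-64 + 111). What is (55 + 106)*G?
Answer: 161/47 ≈ 3.4255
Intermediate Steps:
G = 1/47 ≈ 0.021277
(55 + 106)*G = (55 + 106)*(1/47) = 161*(1/47) = 161/47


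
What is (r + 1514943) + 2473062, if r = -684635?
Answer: 3303370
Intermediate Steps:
(r + 1514943) + 2473062 = (-684635 + 1514943) + 2473062 = 830308 + 2473062 = 3303370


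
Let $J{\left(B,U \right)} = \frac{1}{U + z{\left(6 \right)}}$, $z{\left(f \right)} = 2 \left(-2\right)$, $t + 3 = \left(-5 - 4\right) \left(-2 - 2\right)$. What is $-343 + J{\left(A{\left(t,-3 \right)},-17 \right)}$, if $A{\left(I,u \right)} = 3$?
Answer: $- \frac{7204}{21} \approx -343.05$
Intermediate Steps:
$t = 33$ ($t = -3 + \left(-5 - 4\right) \left(-2 - 2\right) = -3 - -36 = -3 + 36 = 33$)
$z{\left(f \right)} = -4$
$J{\left(B,U \right)} = \frac{1}{-4 + U}$ ($J{\left(B,U \right)} = \frac{1}{U - 4} = \frac{1}{-4 + U}$)
$-343 + J{\left(A{\left(t,-3 \right)},-17 \right)} = -343 + \frac{1}{-4 - 17} = -343 + \frac{1}{-21} = -343 - \frac{1}{21} = - \frac{7204}{21}$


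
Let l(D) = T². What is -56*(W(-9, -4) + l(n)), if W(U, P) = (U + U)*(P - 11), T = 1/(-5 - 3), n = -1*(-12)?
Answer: -120967/8 ≈ -15121.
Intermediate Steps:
n = 12
T = -⅛ (T = 1/(-8) = -⅛ ≈ -0.12500)
l(D) = 1/64 (l(D) = (-⅛)² = 1/64)
W(U, P) = 2*U*(-11 + P) (W(U, P) = (2*U)*(-11 + P) = 2*U*(-11 + P))
-56*(W(-9, -4) + l(n)) = -56*(2*(-9)*(-11 - 4) + 1/64) = -56*(2*(-9)*(-15) + 1/64) = -56*(270 + 1/64) = -56*17281/64 = -120967/8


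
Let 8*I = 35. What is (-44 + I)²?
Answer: 100489/64 ≈ 1570.1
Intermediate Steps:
I = 35/8 (I = (⅛)*35 = 35/8 ≈ 4.3750)
(-44 + I)² = (-44 + 35/8)² = (-317/8)² = 100489/64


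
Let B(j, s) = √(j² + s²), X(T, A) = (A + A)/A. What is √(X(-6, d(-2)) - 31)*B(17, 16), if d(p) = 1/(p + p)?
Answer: I*√15805 ≈ 125.72*I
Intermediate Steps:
d(p) = 1/(2*p)
X(T, A) = 2 (X(T, A) = (2*A)/A = 2)
√(X(-6, d(-2)) - 31)*B(17, 16) = √(2 - 31)*√(17² + 16²) = √(-29)*√(289 + 256) = (I*√29)*√545 = I*√15805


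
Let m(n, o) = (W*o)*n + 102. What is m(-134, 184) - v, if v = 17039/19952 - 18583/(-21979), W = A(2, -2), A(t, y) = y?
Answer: 21668529477115/438525008 ≈ 49412.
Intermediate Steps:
W = -2
v = 745268197/438525008 (v = 17039*(1/19952) - 18583*(-1/21979) = 17039/19952 + 18583/21979 = 745268197/438525008 ≈ 1.6995)
m(n, o) = 102 - 2*n*o (m(n, o) = (-2*o)*n + 102 = -2*n*o + 102 = 102 - 2*n*o)
m(-134, 184) - v = (102 - 2*(-134)*184) - 1*745268197/438525008 = (102 + 49312) - 745268197/438525008 = 49414 - 745268197/438525008 = 21668529477115/438525008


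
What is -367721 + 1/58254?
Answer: -21421219133/58254 ≈ -3.6772e+5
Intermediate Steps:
-367721 + 1/58254 = -21421219133/58254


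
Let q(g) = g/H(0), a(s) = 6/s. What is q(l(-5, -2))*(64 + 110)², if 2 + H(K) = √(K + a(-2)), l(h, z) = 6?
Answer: -363312/7 - 181656*I*√3/7 ≈ -51902.0 - 44948.0*I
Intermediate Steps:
H(K) = -2 + √(-3 + K) (H(K) = -2 + √(K + 6/(-2)) = -2 + √(K + 6*(-½)) = -2 + √(K - 3) = -2 + √(-3 + K))
q(g) = g/(-2 + I*√3) (q(g) = g/(-2 + √(-3 + 0)) = g/(-2 + √(-3)) = g/(-2 + I*√3))
q(l(-5, -2))*(64 + 110)² = (-2/7*6 - ⅐*I*6*√3)*(64 + 110)² = (-12/7 - 6*I*√3/7)*174² = (-12/7 - 6*I*√3/7)*30276 = -363312/7 - 181656*I*√3/7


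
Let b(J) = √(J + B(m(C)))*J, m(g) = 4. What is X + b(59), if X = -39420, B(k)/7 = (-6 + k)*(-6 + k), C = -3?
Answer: -39420 + 59*√87 ≈ -38870.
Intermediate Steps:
B(k) = 7*(-6 + k)² (B(k) = 7*((-6 + k)*(-6 + k)) = 7*(-6 + k)²)
b(J) = J*√(28 + J) (b(J) = √(J + 7*(-6 + 4)²)*J = √(J + 7*(-2)²)*J = √(J + 7*4)*J = √(J + 28)*J = √(28 + J)*J = J*√(28 + J))
X + b(59) = -39420 + 59*√(28 + 59) = -39420 + 59*√87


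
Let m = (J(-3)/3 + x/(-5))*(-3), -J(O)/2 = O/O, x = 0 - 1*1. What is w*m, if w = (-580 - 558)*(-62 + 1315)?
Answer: -9981398/5 ≈ -1.9963e+6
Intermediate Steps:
x = -1 (x = 0 - 1 = -1)
J(O) = -2 (J(O) = -2*O/O = -2*1 = -2)
m = 7/5 (m = (-2/3 - 1/(-5))*(-3) = (-2*⅓ - 1*(-⅕))*(-3) = (-⅔ + ⅕)*(-3) = -7/15*(-3) = 7/5 ≈ 1.4000)
w = -1425914 (w = -1138*1253 = -1425914)
w*m = -1425914*7/5 = -9981398/5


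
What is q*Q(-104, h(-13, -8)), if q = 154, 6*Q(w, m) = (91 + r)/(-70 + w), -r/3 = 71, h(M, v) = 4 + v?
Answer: 4697/261 ≈ 17.996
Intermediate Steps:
r = -213 (r = -3*71 = -213)
Q(w, m) = -61/(3*(-70 + w)) (Q(w, m) = ((91 - 213)/(-70 + w))/6 = (-122/(-70 + w))/6 = -61/(3*(-70 + w)))
q*Q(-104, h(-13, -8)) = 154*(-61/(-210 + 3*(-104))) = 154*(-61/(-210 - 312)) = 154*(-61/(-522)) = 154*(-61*(-1/522)) = 154*(61/522) = 4697/261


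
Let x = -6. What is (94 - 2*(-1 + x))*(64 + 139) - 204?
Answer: 21720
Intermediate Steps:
(94 - 2*(-1 + x))*(64 + 139) - 204 = (94 - 2*(-1 - 6))*(64 + 139) - 204 = (94 - 2*(-7))*203 - 204 = (94 + 14)*203 - 204 = 108*203 - 204 = 21924 - 204 = 21720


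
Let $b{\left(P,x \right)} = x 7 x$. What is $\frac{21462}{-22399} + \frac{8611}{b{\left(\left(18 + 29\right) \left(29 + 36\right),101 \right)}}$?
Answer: $- \frac{1339659245}{1599445393} \approx -0.83758$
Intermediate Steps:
$b{\left(P,x \right)} = 7 x^{2}$ ($b{\left(P,x \right)} = 7 x x = 7 x^{2}$)
$\frac{21462}{-22399} + \frac{8611}{b{\left(\left(18 + 29\right) \left(29 + 36\right),101 \right)}} = \frac{21462}{-22399} + \frac{8611}{7 \cdot 101^{2}} = 21462 \left(- \frac{1}{22399}\right) + \frac{8611}{7 \cdot 10201} = - \frac{21462}{22399} + \frac{8611}{71407} = - \frac{1339659245}{1599445393}$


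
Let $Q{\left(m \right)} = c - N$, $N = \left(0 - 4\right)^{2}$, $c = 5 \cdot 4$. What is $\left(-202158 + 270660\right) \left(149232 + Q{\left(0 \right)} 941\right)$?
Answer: $10480531992$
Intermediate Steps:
$c = 20$
$N = 16$ ($N = \left(-4\right)^{2} = 16$)
$Q{\left(m \right)} = 4$ ($Q{\left(m \right)} = 20 - 16 = 4$)
$\left(-202158 + 270660\right) \left(149232 + Q{\left(0 \right)} 941\right) = \left(-202158 + 270660\right) \left(149232 + 4 \cdot 941\right) = 68502 \left(149232 + 3764\right) = 68502 \cdot 152996 = 10480531992$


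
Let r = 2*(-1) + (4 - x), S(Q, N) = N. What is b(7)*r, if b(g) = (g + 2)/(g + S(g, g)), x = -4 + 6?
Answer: 0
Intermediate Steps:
x = 2
b(g) = (2 + g)/(2*g) (b(g) = (g + 2)/(g + g) = (2 + g)/((2*g)) = (2 + g)*(1/(2*g)) = (2 + g)/(2*g))
r = 0 (r = 2*(-1) + (4 - 1*2) = -2 + (4 - 2) = -2 + 2 = 0)
b(7)*r = ((½)*(2 + 7)/7)*0 = ((½)*(⅐)*9)*0 = (9/14)*0 = 0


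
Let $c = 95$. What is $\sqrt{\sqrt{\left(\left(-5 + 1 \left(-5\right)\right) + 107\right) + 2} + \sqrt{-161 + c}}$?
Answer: $\sqrt{3 \sqrt{11} + i \sqrt{66}} \approx 3.376 + 1.2032 i$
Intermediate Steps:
$\sqrt{\sqrt{\left(\left(-5 + 1 \left(-5\right)\right) + 107\right) + 2} + \sqrt{-161 + c}} = \sqrt{\sqrt{\left(\left(-5 + 1 \left(-5\right)\right) + 107\right) + 2} + \sqrt{-161 + 95}} = \sqrt{\sqrt{\left(\left(-5 - 5\right) + 107\right) + 2} + \sqrt{-66}} = \sqrt{\sqrt{\left(-10 + 107\right) + 2} + i \sqrt{66}} = \sqrt{\sqrt{97 + 2} + i \sqrt{66}} = \sqrt{\sqrt{99} + i \sqrt{66}} = \sqrt{3 \sqrt{11} + i \sqrt{66}}$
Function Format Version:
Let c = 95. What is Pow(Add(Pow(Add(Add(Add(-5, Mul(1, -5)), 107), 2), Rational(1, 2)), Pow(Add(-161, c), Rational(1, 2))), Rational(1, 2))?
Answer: Pow(Add(Mul(3, Pow(11, Rational(1, 2))), Mul(I, Pow(66, Rational(1, 2)))), Rational(1, 2)) ≈ Add(3.3760, Mul(1.2032, I))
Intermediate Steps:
Pow(Add(Pow(Add(Add(Add(-5, Mul(1, -5)), 107), 2), Rational(1, 2)), Pow(Add(-161, c), Rational(1, 2))), Rational(1, 2)) = Pow(Add(Pow(Add(Add(Add(-5, Mul(1, -5)), 107), 2), Rational(1, 2)), Pow(Add(-161, 95), Rational(1, 2))), Rational(1, 2)) = Pow(Add(Pow(Add(Add(Add(-5, -5), 107), 2), Rational(1, 2)), Pow(-66, Rational(1, 2))), Rational(1, 2)) = Pow(Add(Pow(Add(Add(-10, 107), 2), Rational(1, 2)), Mul(I, Pow(66, Rational(1, 2)))), Rational(1, 2)) = Pow(Add(Pow(Add(97, 2), Rational(1, 2)), Mul(I, Pow(66, Rational(1, 2)))), Rational(1, 2)) = Pow(Add(Pow(99, Rational(1, 2)), Mul(I, Pow(66, Rational(1, 2)))), Rational(1, 2)) = Pow(Add(Mul(3, Pow(11, Rational(1, 2))), Mul(I, Pow(66, Rational(1, 2)))), Rational(1, 2))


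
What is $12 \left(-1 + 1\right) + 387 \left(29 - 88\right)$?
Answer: $-22833$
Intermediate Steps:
$12 \left(-1 + 1\right) + 387 \left(29 - 88\right) = 12 \cdot 0 + 387 \left(-59\right) = 0 - 22833 = -22833$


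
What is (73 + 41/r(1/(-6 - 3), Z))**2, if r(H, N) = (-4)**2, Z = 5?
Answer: 1461681/256 ≈ 5709.7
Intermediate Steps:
r(H, N) = 16
(73 + 41/r(1/(-6 - 3), Z))**2 = (73 + 41/16)**2 = (1209/16)**2 = 1461681/256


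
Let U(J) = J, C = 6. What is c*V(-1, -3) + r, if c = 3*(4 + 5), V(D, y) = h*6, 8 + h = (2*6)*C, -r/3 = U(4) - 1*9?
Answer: 10383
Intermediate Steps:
r = 15 (r = -3*(4 - 1*9) = -3*(4 - 9) = -3*(-5) = 15)
h = 64 (h = -8 + (2*6)*6 = -8 + 12*6 = -8 + 72 = 64)
V(D, y) = 384 (V(D, y) = 64*6 = 384)
c = 27 (c = 3*9 = 27)
c*V(-1, -3) + r = 27*384 + 15 = 10368 + 15 = 10383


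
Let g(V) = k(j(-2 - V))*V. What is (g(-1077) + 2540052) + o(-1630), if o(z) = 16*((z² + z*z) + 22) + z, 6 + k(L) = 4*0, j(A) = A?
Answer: 87566036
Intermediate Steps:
k(L) = -6 (k(L) = -6 + 4*0 = -6 + 0 = -6)
g(V) = -6*V
o(z) = 352 + z + 32*z² (o(z) = 16*((z² + z²) + 22) + z = 16*(2*z² + 22) + z = 16*(22 + 2*z²) + z = (352 + 32*z²) + z = 352 + z + 32*z²)
(g(-1077) + 2540052) + o(-1630) = (-6*(-1077) + 2540052) + (352 - 1630 + 32*(-1630)²) = (6462 + 2540052) + (352 - 1630 + 32*2656900) = 2546514 + (352 - 1630 + 85020800) = 2546514 + 85019522 = 87566036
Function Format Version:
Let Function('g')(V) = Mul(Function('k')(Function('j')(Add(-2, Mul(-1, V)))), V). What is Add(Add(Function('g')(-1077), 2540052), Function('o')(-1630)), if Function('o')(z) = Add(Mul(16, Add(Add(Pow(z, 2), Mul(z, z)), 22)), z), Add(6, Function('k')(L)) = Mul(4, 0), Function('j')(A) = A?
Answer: 87566036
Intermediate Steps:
Function('k')(L) = -6 (Function('k')(L) = Add(-6, Mul(4, 0)) = Add(-6, 0) = -6)
Function('g')(V) = Mul(-6, V)
Function('o')(z) = Add(352, z, Mul(32, Pow(z, 2))) (Function('o')(z) = Add(Mul(16, Add(Add(Pow(z, 2), Pow(z, 2)), 22)), z) = Add(Mul(16, Add(Mul(2, Pow(z, 2)), 22)), z) = Add(Mul(16, Add(22, Mul(2, Pow(z, 2)))), z) = Add(Add(352, Mul(32, Pow(z, 2))), z) = Add(352, z, Mul(32, Pow(z, 2))))
Add(Add(Function('g')(-1077), 2540052), Function('o')(-1630)) = Add(Add(Mul(-6, -1077), 2540052), Add(352, -1630, Mul(32, Pow(-1630, 2)))) = Add(Add(6462, 2540052), Add(352, -1630, Mul(32, 2656900))) = Add(2546514, Add(352, -1630, 85020800)) = Add(2546514, 85019522) = 87566036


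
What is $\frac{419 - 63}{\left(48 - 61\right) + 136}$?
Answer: $\frac{356}{123} \approx 2.8943$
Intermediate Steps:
$\frac{419 - 63}{\left(48 - 61\right) + 136} = \frac{356}{-13 + 136} = \frac{356}{123}$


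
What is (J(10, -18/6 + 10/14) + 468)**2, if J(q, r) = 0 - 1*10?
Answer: 209764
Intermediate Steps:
J(q, r) = -10 (J(q, r) = 0 - 10 = -10)
(J(10, -18/6 + 10/14) + 468)**2 = (-10 + 468)**2 = 458**2 = 209764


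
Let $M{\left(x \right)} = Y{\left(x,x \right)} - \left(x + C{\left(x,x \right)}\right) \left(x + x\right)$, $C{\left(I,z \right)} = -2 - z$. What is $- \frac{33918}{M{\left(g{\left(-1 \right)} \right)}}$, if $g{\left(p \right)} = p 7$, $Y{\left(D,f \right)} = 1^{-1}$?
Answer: $\frac{11306}{9} \approx 1256.2$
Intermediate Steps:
$Y{\left(D,f \right)} = 1$
$g{\left(p \right)} = 7 p$
$M{\left(x \right)} = 1 + 4 x$ ($M{\left(x \right)} = 1 - \left(x - \left(2 + x\right)\right) \left(x + x\right) = 1 - - 2 \cdot 2 x = 1 - - 4 x = 1 + 4 x$)
$- \frac{33918}{M{\left(g{\left(-1 \right)} \right)}} = - \frac{33918}{1 + 4 \cdot 7 \left(-1\right)} = - \frac{33918}{1 + 4 \left(-7\right)} = - \frac{33918}{1 - 28} = - \frac{33918}{-27} = \left(-33918\right) \left(- \frac{1}{27}\right) = \frac{11306}{9}$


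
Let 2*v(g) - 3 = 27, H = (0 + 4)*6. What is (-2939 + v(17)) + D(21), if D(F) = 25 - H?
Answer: -2923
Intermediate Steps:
H = 24 (H = 4*6 = 24)
v(g) = 15 (v(g) = 3/2 + (½)*27 = 3/2 + 27/2 = 15)
D(F) = 1 (D(F) = 25 - 1*24 = 25 - 24 = 1)
(-2939 + v(17)) + D(21) = (-2939 + 15) + 1 = -2924 + 1 = -2923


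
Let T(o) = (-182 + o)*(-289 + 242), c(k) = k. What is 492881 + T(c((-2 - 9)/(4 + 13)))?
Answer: 8524912/17 ≈ 5.0147e+5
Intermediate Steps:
T(o) = 8554 - 47*o (T(o) = (-182 + o)*(-47) = 8554 - 47*o)
492881 + T(c((-2 - 9)/(4 + 13))) = 492881 + (8554 - 47*(-2 - 9)/(4 + 13)) = 492881 + (8554 - (-517)/17) = 492881 + (8554 - 47*(-11/17)) = 492881 + (8554 + 517/17) = 492881 + 145935/17 = 8524912/17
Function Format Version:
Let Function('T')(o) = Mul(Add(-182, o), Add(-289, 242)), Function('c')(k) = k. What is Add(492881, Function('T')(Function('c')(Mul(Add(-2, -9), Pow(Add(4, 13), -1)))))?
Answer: Rational(8524912, 17) ≈ 5.0147e+5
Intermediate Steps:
Function('T')(o) = Add(8554, Mul(-47, o)) (Function('T')(o) = Mul(Add(-182, o), -47) = Add(8554, Mul(-47, o)))
Add(492881, Function('T')(Function('c')(Mul(Add(-2, -9), Pow(Add(4, 13), -1))))) = Add(492881, Add(8554, Mul(-47, Mul(Add(-2, -9), Pow(Add(4, 13), -1))))) = Add(492881, Add(8554, Mul(-47, Mul(-11, Pow(17, -1))))) = Add(492881, Add(8554, Mul(-47, Mul(-11, Rational(1, 17))))) = Add(492881, Add(8554, Mul(-47, Rational(-11, 17)))) = Add(492881, Add(8554, Rational(517, 17))) = Add(492881, Rational(145935, 17)) = Rational(8524912, 17)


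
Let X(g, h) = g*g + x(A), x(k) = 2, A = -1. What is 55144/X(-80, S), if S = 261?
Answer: 27572/3201 ≈ 8.6136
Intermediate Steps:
X(g, h) = 2 + g² (X(g, h) = g*g + 2 = g² + 2 = 2 + g²)
55144/X(-80, S) = 55144/(2 + (-80)²) = 55144/(2 + 6400) = 55144/6402 = 55144*(1/6402) = 27572/3201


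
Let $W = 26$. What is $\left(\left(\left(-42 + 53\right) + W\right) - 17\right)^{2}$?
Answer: $400$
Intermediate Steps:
$\left(\left(\left(-42 + 53\right) + W\right) - 17\right)^{2} = \left(\left(\left(-42 + 53\right) + 26\right) - 17\right)^{2} = \left(\left(11 + 26\right) - 17\right)^{2} = \left(37 - 17\right)^{2} = 20^{2} = 400$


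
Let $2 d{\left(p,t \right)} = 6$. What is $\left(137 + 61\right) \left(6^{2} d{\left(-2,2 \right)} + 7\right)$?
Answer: $22770$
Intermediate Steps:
$d{\left(p,t \right)} = 3$ ($d{\left(p,t \right)} = \frac{1}{2} \cdot 6 = 3$)
$\left(137 + 61\right) \left(6^{2} d{\left(-2,2 \right)} + 7\right) = \left(137 + 61\right) \left(6^{2} \cdot 3 + 7\right) = 198 \left(36 \cdot 3 + 7\right) = 198 \left(108 + 7\right) = 198 \cdot 115 = 22770$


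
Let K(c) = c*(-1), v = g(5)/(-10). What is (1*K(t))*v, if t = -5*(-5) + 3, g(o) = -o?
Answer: -14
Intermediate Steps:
t = 28 (t = 25 + 3 = 28)
v = ½ (v = -1*5/(-10) = -5*(-⅒) = ½ ≈ 0.50000)
K(c) = -c
(1*K(t))*v = (1*(-1*28))*(½) = (1*(-28))*(½) = -28*½ = -14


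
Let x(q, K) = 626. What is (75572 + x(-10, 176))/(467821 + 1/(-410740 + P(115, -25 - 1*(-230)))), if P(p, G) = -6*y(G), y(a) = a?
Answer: 31391290060/192728217369 ≈ 0.16288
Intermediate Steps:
P(p, G) = -6*G
(75572 + x(-10, 176))/(467821 + 1/(-410740 + P(115, -25 - 1*(-230)))) = (75572 + 626)/(467821 + 1/(-410740 - 6*(-25 - 1*(-230)))) = 76198/(467821 + 1/(-410740 - 6*(-25 + 230))) = 76198/(467821 + 1/(-410740 - 6*205)) = 76198/(467821 + 1/(-410740 - 1230)) = 76198/(467821 + 1/(-411970)) = 76198/(467821 - 1/411970) = 76198/(192728217369/411970) = 76198*(411970/192728217369) = 31391290060/192728217369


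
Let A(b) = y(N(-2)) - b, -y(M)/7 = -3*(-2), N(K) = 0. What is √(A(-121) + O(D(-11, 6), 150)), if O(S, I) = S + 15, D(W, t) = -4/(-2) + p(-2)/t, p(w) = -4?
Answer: √858/3 ≈ 9.7639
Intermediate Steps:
y(M) = -42 (y(M) = -(-21)*(-2) = -7*6 = -42)
D(W, t) = 2 - 4/t (D(W, t) = -4/(-2) - 4/t = -4*(-½) - 4/t = 2 - 4/t)
A(b) = -42 - b
O(S, I) = 15 + S
√(A(-121) + O(D(-11, 6), 150)) = √((-42 - 1*(-121)) + (15 + (2 - 4/6))) = √((-42 + 121) + (15 + (2 - 4*⅙))) = √(79 + (15 + (2 - ⅔))) = √(79 + (15 + 4/3)) = √(79 + 49/3) = √(286/3) = √858/3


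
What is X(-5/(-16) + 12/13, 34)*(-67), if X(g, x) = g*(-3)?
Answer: 51657/208 ≈ 248.35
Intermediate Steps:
X(g, x) = -3*g
X(-5/(-16) + 12/13, 34)*(-67) = -3*(-5/(-16) + 12/13)*(-67) = -3*(-5*(-1/16) + 12*(1/13))*(-67) = -3*(5/16 + 12/13)*(-67) = -3*257/208*(-67) = -771/208*(-67) = 51657/208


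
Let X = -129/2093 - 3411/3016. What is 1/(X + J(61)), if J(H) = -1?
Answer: -485576/1064675 ≈ -0.45608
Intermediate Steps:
X = -579099/485576 (X = -129*1/2093 - 3411*1/3016 = -129/2093 - 3411/3016 = -579099/485576 ≈ -1.1926)
1/(X + J(61)) = 1/(-579099/485576 - 1) = 1/(-1064675/485576) = -485576/1064675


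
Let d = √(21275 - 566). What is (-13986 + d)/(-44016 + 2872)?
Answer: 189/556 - 3*√2301/41144 ≈ 0.33643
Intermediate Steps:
d = 3*√2301 (d = √20709 = 3*√2301 ≈ 143.91)
(-13986 + d)/(-44016 + 2872) = (-13986 + 3*√2301)/(-44016 + 2872) = (-13986 + 3*√2301)/(-41144) = (-13986 + 3*√2301)*(-1/41144) = 189/556 - 3*√2301/41144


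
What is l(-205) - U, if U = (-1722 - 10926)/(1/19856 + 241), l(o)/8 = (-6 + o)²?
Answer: 568206933528/1595099 ≈ 3.5622e+5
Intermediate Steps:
l(o) = 8*(-6 + o)²
U = -83712896/1595099 (U = -12648/(1/19856 + 241) = -12648/4785297/19856 = -12648*19856/4785297 = -83712896/1595099 ≈ -52.481)
l(-205) - U = 8*(-6 - 205)² - 1*(-83712896/1595099) = 8*(-211)² + 83712896/1595099 = 8*44521 + 83712896/1595099 = 356168 + 83712896/1595099 = 568206933528/1595099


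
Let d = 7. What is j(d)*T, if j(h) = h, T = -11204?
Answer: -78428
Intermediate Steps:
j(d)*T = 7*(-11204) = -78428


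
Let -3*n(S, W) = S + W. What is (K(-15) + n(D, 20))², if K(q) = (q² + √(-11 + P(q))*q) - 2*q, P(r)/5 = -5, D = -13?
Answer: 501664/9 - 45480*I ≈ 55740.0 - 45480.0*I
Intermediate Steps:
n(S, W) = -S/3 - W/3 (n(S, W) = -(S + W)/3 = -S/3 - W/3)
P(r) = -25 (P(r) = 5*(-5) = -25)
K(q) = q² - 2*q + 6*I*q (K(q) = (q² + √(-11 - 25)*q) - 2*q = (q² + √(-36)*q) - 2*q = (q² + (6*I)*q) - 2*q = (q² + 6*I*q) - 2*q = q² - 2*q + 6*I*q)
(K(-15) + n(D, 20))² = (-15*(-2 - 15 + 6*I) + (-⅓*(-13) - ⅓*20))² = (-15*(-17 + 6*I) + (13/3 - 20/3))² = ((255 - 90*I) - 7/3)² = (758/3 - 90*I)²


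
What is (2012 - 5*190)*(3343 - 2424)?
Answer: 975978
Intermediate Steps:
(2012 - 5*190)*(3343 - 2424) = (2012 - 950)*919 = 1062*919 = 975978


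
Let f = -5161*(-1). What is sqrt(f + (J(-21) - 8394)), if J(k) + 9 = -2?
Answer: 2*I*sqrt(811) ≈ 56.956*I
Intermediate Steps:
J(k) = -11 (J(k) = -9 - 2 = -11)
f = 5161
sqrt(f + (J(-21) - 8394)) = sqrt(5161 + (-11 - 8394)) = sqrt(5161 - 8405) = sqrt(-3244) = 2*I*sqrt(811)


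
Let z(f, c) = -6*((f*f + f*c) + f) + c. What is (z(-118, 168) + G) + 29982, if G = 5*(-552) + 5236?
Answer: 68734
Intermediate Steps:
z(f, c) = c - 6*f - 6*f² - 6*c*f (z(f, c) = -6*((f² + c*f) + f) + c = -6*(f + f² + c*f) + c = (-6*f - 6*f² - 6*c*f) + c = c - 6*f - 6*f² - 6*c*f)
G = 2476 (G = -2760 + 5236 = 2476)
(z(-118, 168) + G) + 29982 = ((168 - 6*(-118) - 6*(-118)² - 6*168*(-118)) + 2476) + 29982 = ((168 + 708 - 6*13924 + 118944) + 2476) + 29982 = ((168 + 708 - 83544 + 118944) + 2476) + 29982 = (36276 + 2476) + 29982 = 38752 + 29982 = 68734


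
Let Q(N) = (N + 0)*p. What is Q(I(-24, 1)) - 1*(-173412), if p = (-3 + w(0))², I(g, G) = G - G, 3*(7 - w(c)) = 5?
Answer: 173412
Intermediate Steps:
w(c) = 16/3 (w(c) = 7 - ⅓*5 = 7 - 5/3 = 16/3)
I(g, G) = 0
p = 49/9 (p = (-3 + 16/3)² = (7/3)² = 49/9 ≈ 5.4444)
Q(N) = 49*N/9 (Q(N) = (N + 0)*(49/9) = N*(49/9) = 49*N/9)
Q(I(-24, 1)) - 1*(-173412) = (49/9)*0 - 1*(-173412) = 0 + 173412 = 173412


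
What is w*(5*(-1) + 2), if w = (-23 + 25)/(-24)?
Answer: ¼ ≈ 0.25000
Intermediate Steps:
w = -1/12 (w = 2*(-1/24) = -1/12 ≈ -0.083333)
w*(5*(-1) + 2) = -(5*(-1) + 2)/12 = -(-5 + 2)/12 = -1/12*(-3) = ¼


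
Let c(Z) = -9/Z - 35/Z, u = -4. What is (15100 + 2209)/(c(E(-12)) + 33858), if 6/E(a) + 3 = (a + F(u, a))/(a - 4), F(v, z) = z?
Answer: 17309/33869 ≈ 0.51106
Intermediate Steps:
E(a) = 6/(-3 + 2*a/(-4 + a)) (E(a) = 6/(-3 + (a + a)/(a - 4)) = 6/(-3 + (2*a)/(-4 + a)) = 6/(-3 + 2*a/(-4 + a)))
c(Z) = -44/Z
(15100 + 2209)/(c(E(-12)) + 33858) = (15100 + 2209)/(-44*(12 - 1*(-12))/(6*(-4 - 12)) + 33858) = 17309/(-44/(6*(-16)/(12 + 12)) + 33858) = 17309/(-44/(6*(-16)/24) + 33858) = 17309/(-44/(6*(1/24)*(-16)) + 33858) = 17309/(-44/(-4) + 33858) = 17309/(-44*(-1/4) + 33858) = 17309/(11 + 33858) = 17309/33869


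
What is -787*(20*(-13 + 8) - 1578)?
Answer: 1320586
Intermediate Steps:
-787*(20*(-13 + 8) - 1578) = -787*(20*(-5) - 1578) = -787*(-100 - 1578) = -787*(-1678) = 1320586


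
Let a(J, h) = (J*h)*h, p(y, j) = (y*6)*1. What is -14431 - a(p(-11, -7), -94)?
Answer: 568745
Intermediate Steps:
p(y, j) = 6*y (p(y, j) = (6*y)*1 = 6*y)
a(J, h) = J*h²
-14431 - a(p(-11, -7), -94) = -14431 - 6*(-11)*(-94)² = -14431 - (-66)*8836 = -14431 - 1*(-583176) = -14431 + 583176 = 568745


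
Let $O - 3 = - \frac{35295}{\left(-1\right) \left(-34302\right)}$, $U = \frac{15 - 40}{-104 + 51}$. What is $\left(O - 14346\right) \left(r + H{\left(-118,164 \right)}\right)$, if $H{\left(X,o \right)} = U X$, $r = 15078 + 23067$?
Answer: $- \frac{331091974361845}{606002} \approx -5.4635 \cdot 10^{8}$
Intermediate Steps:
$U = \frac{25}{53}$ ($U = - \frac{25}{-53} = \left(-25\right) \left(- \frac{1}{53}\right) = \frac{25}{53} \approx 0.4717$)
$r = 38145$
$H{\left(X,o \right)} = \frac{25 X}{53}$
$O = \frac{22537}{11434}$ ($O = 3 - \frac{35295}{\left(-1\right) \left(-34302\right)} = 3 - \frac{35295}{34302} = 3 - \frac{11765}{11434} = \frac{22537}{11434} \approx 1.9711$)
$\left(O - 14346\right) \left(r + H{\left(-118,164 \right)}\right) = \left(\frac{22537}{11434} - 14346\right) \left(38145 + \frac{25}{53} \left(-118\right)\right) = - \frac{164009627 \left(38145 - \frac{2950}{53}\right)}{11434} = \left(- \frac{164009627}{11434}\right) \frac{2018735}{53} = - \frac{331091974361845}{606002}$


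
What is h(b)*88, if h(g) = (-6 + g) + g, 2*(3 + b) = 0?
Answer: -1056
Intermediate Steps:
b = -3 (b = -3 + (½)*0 = -3 + 0 = -3)
h(g) = -6 + 2*g
h(b)*88 = (-6 + 2*(-3))*88 = (-6 - 6)*88 = -12*88 = -1056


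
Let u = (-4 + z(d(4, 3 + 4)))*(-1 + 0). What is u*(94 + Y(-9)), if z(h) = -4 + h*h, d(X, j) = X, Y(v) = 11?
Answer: -840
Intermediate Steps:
z(h) = -4 + h**2
u = -8 (u = (-4 + (-4 + 4**2))*(-1 + 0) = (-4 + (-4 + 16))*(-1) = (-4 + 12)*(-1) = 8*(-1) = -8)
u*(94 + Y(-9)) = -8*(94 + 11) = -8*105 = -840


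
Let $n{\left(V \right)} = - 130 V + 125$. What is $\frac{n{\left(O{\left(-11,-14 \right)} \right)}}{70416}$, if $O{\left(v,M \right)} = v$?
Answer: $\frac{1555}{70416} \approx 0.022083$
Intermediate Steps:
$n{\left(V \right)} = 125 - 130 V$
$\frac{n{\left(O{\left(-11,-14 \right)} \right)}}{70416} = \frac{125 - -1430}{70416} = \left(125 + 1430\right) \frac{1}{70416} = 1555 \cdot \frac{1}{70416} = \frac{1555}{70416}$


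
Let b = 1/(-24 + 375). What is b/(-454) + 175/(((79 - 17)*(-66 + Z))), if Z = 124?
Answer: 13941677/286518492 ≈ 0.048659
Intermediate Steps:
b = 1/351 ≈ 0.0028490
b/(-454) + 175/(((79 - 17)*(-66 + Z))) = (1/351)/(-454) + 175/(((79 - 17)*(-66 + 124))) = (1/351)*(-1/454) + 175/((62*58)) = -1/159354 + 175/3596 = 13941677/286518492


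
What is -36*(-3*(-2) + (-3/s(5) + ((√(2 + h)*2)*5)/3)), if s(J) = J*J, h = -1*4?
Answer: -5292/25 - 120*I*√2 ≈ -211.68 - 169.71*I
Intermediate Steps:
h = -4
s(J) = J²
-36*(-3*(-2) + (-3/s(5) + ((√(2 + h)*2)*5)/3)) = -36*(-3*(-2) + (-3/(5²) + ((√(2 - 4)*2)*5)/3)) = -36*(6 + (-3/25 + ((√(-2)*2)*5)*(⅓))) = -36*(6 + (-3*1/25 + (((I*√2)*2)*5)*(⅓))) = -36*(6 + (-3/25 + ((2*I*√2)*5)*(⅓))) = -36*(6 + (-3/25 + (10*I*√2)*(⅓))) = -36*(6 + (-3/25 + 10*I*√2/3)) = -36*(147/25 + 10*I*√2/3) = -5292/25 - 120*I*√2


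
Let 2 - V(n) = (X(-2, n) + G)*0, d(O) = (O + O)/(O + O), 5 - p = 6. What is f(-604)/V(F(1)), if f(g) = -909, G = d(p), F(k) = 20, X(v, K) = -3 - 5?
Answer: -909/2 ≈ -454.50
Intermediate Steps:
X(v, K) = -8
p = -1 (p = 5 - 1*6 = 5 - 6 = -1)
d(O) = 1 (d(O) = (2*O)/((2*O)) = (2*O)*(1/(2*O)) = 1)
G = 1
V(n) = 2 (V(n) = 2 - (-8 + 1)*0 = 2 - (-7)*0 = 2 - 1*0 = 2 + 0 = 2)
f(-604)/V(F(1)) = -909/2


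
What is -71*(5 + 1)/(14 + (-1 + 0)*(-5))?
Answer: -426/19 ≈ -22.421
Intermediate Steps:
-71*(5 + 1)/(14 + (-1 + 0)*(-5)) = -426/(14 - 1*(-5)) = -426/(14 + 5) = -426/19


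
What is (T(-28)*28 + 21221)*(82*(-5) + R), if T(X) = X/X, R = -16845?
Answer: -366651495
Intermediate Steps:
T(X) = 1
(T(-28)*28 + 21221)*(82*(-5) + R) = (1*28 + 21221)*(82*(-5) - 16845) = (28 + 21221)*(-410 - 16845) = 21249*(-17255) = -366651495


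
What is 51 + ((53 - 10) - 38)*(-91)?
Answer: -404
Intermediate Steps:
51 + ((53 - 10) - 38)*(-91) = 51 + (43 - 38)*(-91) = 51 + 5*(-91) = 51 - 455 = -404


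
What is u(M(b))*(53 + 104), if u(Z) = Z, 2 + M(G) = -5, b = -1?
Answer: -1099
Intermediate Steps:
M(G) = -7 (M(G) = -2 - 5 = -7)
u(M(b))*(53 + 104) = -7*(53 + 104) = -7*157 = -1099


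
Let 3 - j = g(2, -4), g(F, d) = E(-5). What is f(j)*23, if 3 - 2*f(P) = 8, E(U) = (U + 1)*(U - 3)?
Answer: -115/2 ≈ -57.500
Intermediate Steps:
E(U) = (1 + U)*(-3 + U)
g(F, d) = 32 (g(F, d) = -3 + (-5)² - 2*(-5) = -3 + 25 + 10 = 32)
j = -29 (j = 3 - 1*32 = 3 - 32 = -29)
f(P) = -5/2 (f(P) = 3/2 - ½*8 = 3/2 - 4 = -5/2)
f(j)*23 = -5/2*23 = -115/2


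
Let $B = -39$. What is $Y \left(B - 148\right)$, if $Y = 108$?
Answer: $-20196$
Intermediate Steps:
$Y \left(B - 148\right) = 108 \left(-39 - 148\right) = 108 \left(-187\right) = -20196$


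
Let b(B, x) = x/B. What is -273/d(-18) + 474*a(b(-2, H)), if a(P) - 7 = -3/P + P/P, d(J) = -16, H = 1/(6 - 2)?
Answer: 242961/16 ≈ 15185.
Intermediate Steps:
H = ¼ (H = 1/4 = ¼ ≈ 0.25000)
a(P) = 8 - 3/P (a(P) = 7 + (-3/P + P/P) = 7 + (-3/P + 1) = 7 + (1 - 3/P) = 8 - 3/P)
-273/d(-18) + 474*a(b(-2, H)) = -273/(-16) + 474*(8 - 3/((¼)/(-2))) = -273*(-1/16) + 474*(8 - 3/((¼)*(-½))) = 273/16 + 474*(8 - 3/(-⅛)) = 273/16 + 474*(8 - 3*(-8)) = 273/16 + 474*(8 + 24) = 273/16 + 474*32 = 273/16 + 15168 = 242961/16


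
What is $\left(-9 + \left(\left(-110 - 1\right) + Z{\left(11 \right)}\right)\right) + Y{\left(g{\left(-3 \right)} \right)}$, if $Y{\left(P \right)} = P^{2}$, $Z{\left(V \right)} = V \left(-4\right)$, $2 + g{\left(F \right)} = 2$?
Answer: $-164$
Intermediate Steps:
$g{\left(F \right)} = 0$ ($g{\left(F \right)} = -2 + 2 = 0$)
$Z{\left(V \right)} = - 4 V$
$\left(-9 + \left(\left(-110 - 1\right) + Z{\left(11 \right)}\right)\right) + Y{\left(g{\left(-3 \right)} \right)} = \left(-9 - 155\right) + 0^{2} = \left(-9 - 155\right) + 0 = -164 + 0 = -164$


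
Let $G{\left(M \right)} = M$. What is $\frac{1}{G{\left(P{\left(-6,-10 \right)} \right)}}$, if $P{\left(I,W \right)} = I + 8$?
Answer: $\frac{1}{2} \approx 0.5$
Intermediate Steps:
$P{\left(I,W \right)} = 8 + I$
$\frac{1}{G{\left(P{\left(-6,-10 \right)} \right)}} = \frac{1}{8 - 6} = \frac{1}{2}$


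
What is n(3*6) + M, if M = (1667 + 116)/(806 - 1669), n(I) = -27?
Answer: -25084/863 ≈ -29.066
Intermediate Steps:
M = -1783/863 (M = 1783/(-863) = 1783*(-1/863) = -1783/863 ≈ -2.0660)
n(3*6) + M = -27 - 1783/863 = -25084/863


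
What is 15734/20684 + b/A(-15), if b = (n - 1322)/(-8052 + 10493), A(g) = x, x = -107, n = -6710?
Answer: 2137825073/2701195954 ≈ 0.79144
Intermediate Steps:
A(g) = -107
b = -8032/2441 (b = (-6710 - 1322)/(-8052 + 10493) = -8032/2441 ≈ -3.2905)
15734/20684 + b/A(-15) = 15734/20684 - 8032/2441/(-107) = 15734*(1/20684) - 8032/2441*(-1/107) = 7867/10342 + 8032/261187 = 2137825073/2701195954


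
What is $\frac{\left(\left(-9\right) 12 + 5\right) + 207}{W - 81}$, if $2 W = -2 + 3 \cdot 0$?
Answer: $- \frac{52}{41} \approx -1.2683$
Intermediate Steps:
$W = -1$ ($W = \frac{-2 + 3 \cdot 0}{2} = \frac{-2 + 0}{2} = \frac{1}{2} \left(-2\right) = -1$)
$\frac{\left(\left(-9\right) 12 + 5\right) + 207}{W - 81} = \frac{\left(\left(-9\right) 12 + 5\right) + 207}{-1 - 81} = \frac{\left(-108 + 5\right) + 207}{-82} = \left(-103 + 207\right) \left(- \frac{1}{82}\right) = 104 \left(- \frac{1}{82}\right) = - \frac{52}{41}$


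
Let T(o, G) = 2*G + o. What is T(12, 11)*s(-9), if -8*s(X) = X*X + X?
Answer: -306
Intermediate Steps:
T(o, G) = o + 2*G
s(X) = -X/8 - X**2/8 (s(X) = -(X*X + X)/8 = -(X**2 + X)/8 = -(X + X**2)/8 = -X/8 - X**2/8)
T(12, 11)*s(-9) = (12 + 2*11)*(-1/8*(-9)*(1 - 9)) = (12 + 22)*(-1/8*(-9)*(-8)) = 34*(-9) = -306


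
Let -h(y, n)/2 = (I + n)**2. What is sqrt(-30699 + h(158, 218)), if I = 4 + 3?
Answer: 27*I*sqrt(181) ≈ 363.25*I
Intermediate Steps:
I = 7
h(y, n) = -2*(7 + n)**2
sqrt(-30699 + h(158, 218)) = sqrt(-30699 - 2*(7 + 218)**2) = sqrt(-30699 - 2*225**2) = sqrt(-30699 - 2*50625) = sqrt(-30699 - 101250) = sqrt(-131949) = 27*I*sqrt(181)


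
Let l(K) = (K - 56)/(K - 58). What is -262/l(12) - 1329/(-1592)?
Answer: -4782077/17512 ≈ -273.07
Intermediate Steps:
l(K) = (-56 + K)/(-58 + K)
-262/l(12) - 1329/(-1592) = -262*(-58 + 12)/(-56 + 12) - 1329/(-1592) = -262/(-44/(-46)) - 1329*(-1/1592) = -262/((-1/46*(-44))) + 1329/1592 = -262/22/23 + 1329/1592 = -262*23/22 + 1329/1592 = -3013/11 + 1329/1592 = -4782077/17512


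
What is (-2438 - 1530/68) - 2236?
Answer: -9393/2 ≈ -4696.5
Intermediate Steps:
(-2438 - 1530/68) - 2236 = (-2438 - 1530*1/68) - 2236 = (-2438 - 45/2) - 2236 = -4921/2 - 2236 = -9393/2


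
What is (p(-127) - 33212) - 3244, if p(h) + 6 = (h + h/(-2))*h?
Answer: -56795/2 ≈ -28398.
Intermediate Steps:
p(h) = -6 + h**2/2 (p(h) = -6 + (h + h/(-2))*h = -6 + (h + h*(-1/2))*h = -6 + (h - h/2)*h = -6 + (h/2)*h = -6 + h**2/2)
(p(-127) - 33212) - 3244 = ((-6 + (1/2)*(-127)**2) - 33212) - 3244 = ((-6 + (1/2)*16129) - 33212) - 3244 = ((-6 + 16129/2) - 33212) - 3244 = (16117/2 - 33212) - 3244 = -50307/2 - 3244 = -56795/2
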